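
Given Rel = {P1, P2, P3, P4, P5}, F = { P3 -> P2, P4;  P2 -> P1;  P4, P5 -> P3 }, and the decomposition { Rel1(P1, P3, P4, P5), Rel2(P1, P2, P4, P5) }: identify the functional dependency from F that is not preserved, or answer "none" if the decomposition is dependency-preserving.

P3 -> P2, P4

Check P3 → P2, P4: no single fragment contains all of {P2, P3, P4}, and the restricted closure of {P3} across the fragments never reaches {P2, P4}.
P2 → P1 is preserved.
P4, P5 → P3 is preserved.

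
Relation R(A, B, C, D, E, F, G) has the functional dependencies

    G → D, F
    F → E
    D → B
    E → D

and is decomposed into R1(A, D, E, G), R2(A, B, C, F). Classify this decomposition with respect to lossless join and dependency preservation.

lossy and not dependency-preserving

Lossless test: (A)⁺ = {A}, which is a superkey of neither fragment — lossy.
Dependency preservation: the restricted closure of {G} across the fragments never reaches {D, F}, so G → D, F cannot be enforced without a join — not preserved.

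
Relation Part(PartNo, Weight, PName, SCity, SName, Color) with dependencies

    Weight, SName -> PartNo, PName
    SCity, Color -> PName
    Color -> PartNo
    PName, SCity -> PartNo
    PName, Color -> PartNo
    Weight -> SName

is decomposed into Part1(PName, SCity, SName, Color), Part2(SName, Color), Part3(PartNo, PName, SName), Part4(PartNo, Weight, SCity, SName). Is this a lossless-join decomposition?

No

Chase test. Columns are PartNo, Weight, PName, SCity, SName, Color; row i has aⱼ where attribute j ∈ Parti, else bᵢⱼ.
Initial tableau (one row per fragment):
  row 1: b11 b12 a3 a4 a5 a6
  row 2: b21 b22 b23 b24 a5 a6
  row 3: a1 b32 a3 b34 a5 b36
  row 4: a1 a2 b43 a4 a5 b46
Rows 1 and 2 agree on Color; apply Color→PartNo and equate their PartNo entries.
No row becomes fully distinguished — the join is lossy.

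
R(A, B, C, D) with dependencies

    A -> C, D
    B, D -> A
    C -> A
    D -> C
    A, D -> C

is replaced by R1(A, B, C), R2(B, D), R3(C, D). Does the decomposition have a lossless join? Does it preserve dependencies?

lossless and dependency-preserving

Lossless test (chase): Rows 1 and 3 agree on C; apply C→A and equate their A entries. Rows 2 and 3 agree on D; apply D→C and equate their C entries. Rows 1 and 3 agree on A; apply A→C, D and equate their C, D entries. Rows 1 and 2 agree on B, D; apply B, D→A and equate their A entries. Row 1 is now all distinguished symbols — the join is lossless.
Dependency preservation: A → C, D; B, D → A; A, D → C are not contained in any single fragment, but the restricted closure of each left-hand side across the fragments still reaches the right-hand side; the remaining FDs each lie inside some fragment. All dependencies are preserved.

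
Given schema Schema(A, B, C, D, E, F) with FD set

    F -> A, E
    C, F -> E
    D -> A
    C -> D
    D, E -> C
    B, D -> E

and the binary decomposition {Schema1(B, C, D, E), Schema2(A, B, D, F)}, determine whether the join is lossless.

Yes

Common attributes: Schema1 ∩ Schema2 = {B, D}.
Closure of {B, D}: D → A applies, adding A; B, D → E applies, adding E; D, E → C applies, adding C. So (B, D)⁺ = {A, B, C, D, E}.
This closure contains every attribute of Schema1, so Schema1 ∩ Schema2 → Schema1. The join is lossless.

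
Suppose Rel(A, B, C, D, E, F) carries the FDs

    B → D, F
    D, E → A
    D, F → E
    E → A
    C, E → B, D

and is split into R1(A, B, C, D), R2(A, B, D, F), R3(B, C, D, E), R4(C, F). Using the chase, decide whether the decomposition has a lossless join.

Chase test. Columns are A, B, C, D, E, F; row i has aⱼ where attribute j ∈ Ri, else bᵢⱼ.
Initial tableau (one row per fragment):
  row 1: a1 a2 a3 a4 b15 b16
  row 2: a1 a2 b23 a4 b25 a6
  row 3: b31 a2 a3 a4 a5 b36
  row 4: b41 b42 a3 b44 b45 a6
Rows 1 and 2 agree on B; apply B→D, F and equate their D, F entries.
Rows 1 and 3 agree on B; apply B→D, F and equate their D, F entries.
Rows 1 and 2 agree on D, F; apply D, F→E and equate their E entries.
Rows 1 and 3 agree on D, F; apply D, F→E and equate their E entries.
Rows 1 and 3 agree on E; apply E→A and equate their A entries.
Row 1 is now all distinguished symbols — the join is lossless.

Yes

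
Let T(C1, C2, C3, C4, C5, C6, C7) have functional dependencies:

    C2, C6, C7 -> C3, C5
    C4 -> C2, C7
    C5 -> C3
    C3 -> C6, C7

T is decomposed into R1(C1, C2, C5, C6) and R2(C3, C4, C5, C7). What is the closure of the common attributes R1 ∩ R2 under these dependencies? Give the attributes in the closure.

C3, C5, C6, C7

R1 ∩ R2 = {C5}.
C5 → C3 applies, adding C3
C3 → C6, C7 applies, adding C6, C7
Closure: {C3, C5, C6, C7}.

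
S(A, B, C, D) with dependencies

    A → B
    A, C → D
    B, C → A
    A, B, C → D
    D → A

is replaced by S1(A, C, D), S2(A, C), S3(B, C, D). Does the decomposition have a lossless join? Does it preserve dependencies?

lossless but not dependency-preserving

Lossless test (chase): Rows 1 and 2 agree on A; apply A→B and equate their B entries. Rows 1 and 2 agree on A, C; apply A, C→D and equate their D entries. Rows 1 and 3 agree on D; apply D→A and equate their A entries. Rows 1 and 3 agree on A; apply A→B and equate their B entries. Row 1 is now all distinguished symbols — the join is lossless.
Dependency preservation: the restricted closure of {A} across the fragments never reaches {B}, so A → B cannot be enforced without a join — not preserved.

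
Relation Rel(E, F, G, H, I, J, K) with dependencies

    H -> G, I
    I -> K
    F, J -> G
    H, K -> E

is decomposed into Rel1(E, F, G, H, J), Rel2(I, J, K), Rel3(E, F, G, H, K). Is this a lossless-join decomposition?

No

Chase test. Columns are E, F, G, H, I, J, K; row i has aⱼ where attribute j ∈ Reli, else bᵢⱼ.
Initial tableau (one row per fragment):
  row 1: a1 a2 a3 a4 b15 a6 b17
  row 2: b21 b22 b23 b24 a5 a6 a7
  row 3: a1 a2 a3 a4 b35 b36 a7
Rows 1 and 3 agree on H; apply H→G, I and equate their G, I entries.
Rows 1 and 3 agree on I; apply I→K and equate their K entries.
No row becomes fully distinguished — the join is lossy.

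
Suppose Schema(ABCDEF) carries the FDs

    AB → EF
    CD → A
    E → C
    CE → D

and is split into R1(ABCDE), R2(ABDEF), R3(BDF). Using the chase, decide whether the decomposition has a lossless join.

Yes

Chase test. Columns are ABCDEF; row i has aⱼ where attribute j ∈ Ri, else bᵢⱼ.
Initial tableau (one row per fragment):
  row 1: a1 a2 a3 a4 a5 b16
  row 2: a1 a2 b23 a4 a5 a6
  row 3: b31 a2 b33 a4 b35 a6
Rows 1 and 2 agree on AB; apply AB→EF and equate their EF entries.
Rows 1 and 2 agree on E; apply E→C and equate their C entries.
Row 1 is now all distinguished symbols — the join is lossless.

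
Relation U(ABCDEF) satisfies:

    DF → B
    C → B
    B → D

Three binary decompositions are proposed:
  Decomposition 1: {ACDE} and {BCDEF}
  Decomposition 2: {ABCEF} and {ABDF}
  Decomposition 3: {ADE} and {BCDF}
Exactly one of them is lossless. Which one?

Decomposition 2

Decomposition 1: common = {CDE}, closure = {BCDE} → lossy.
Decomposition 2: common = {ABF}, closure = {ABDF} → lossless.
Decomposition 3: common = {D}, closure = {D} → lossy.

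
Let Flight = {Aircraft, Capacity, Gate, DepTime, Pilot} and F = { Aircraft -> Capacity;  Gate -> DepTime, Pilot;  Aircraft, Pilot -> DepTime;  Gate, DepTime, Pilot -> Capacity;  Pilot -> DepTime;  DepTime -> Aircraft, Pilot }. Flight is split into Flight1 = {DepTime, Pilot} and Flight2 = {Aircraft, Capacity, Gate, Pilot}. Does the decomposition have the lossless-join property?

Common attributes: Flight1 ∩ Flight2 = {Pilot}.
Closure of {Pilot}: Pilot → DepTime applies, adding DepTime; DepTime → Aircraft, Pilot applies, adding Aircraft; Aircraft → Capacity applies, adding Capacity. So (Pilot)⁺ = {Aircraft, Capacity, DepTime, Pilot}.
This closure contains every attribute of Flight1, so Flight1 ∩ Flight2 → Flight1. The join is lossless.

Yes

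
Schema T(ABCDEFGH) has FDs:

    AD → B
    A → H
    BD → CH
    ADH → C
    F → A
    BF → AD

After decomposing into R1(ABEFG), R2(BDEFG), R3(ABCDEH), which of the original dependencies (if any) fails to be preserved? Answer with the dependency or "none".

none

AD → B lies within R3.
A → H lies within R3.
BD → CH lies within R3.
ADH → C lies within R3.
F → A lies within R1.
BF → AD: restricted closure across fragments reaches AD.
Every dependency is enforceable on the fragments, so the decomposition is dependency-preserving.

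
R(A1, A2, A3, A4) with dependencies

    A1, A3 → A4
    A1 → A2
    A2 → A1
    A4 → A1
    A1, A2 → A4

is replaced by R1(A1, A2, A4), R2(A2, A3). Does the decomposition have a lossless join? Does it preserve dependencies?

lossless and dependency-preserving

Lossless test: (A2)⁺ = {A1, A2, A4}, which contains all of one fragment — lossless.
Dependency preservation: A1, A3 → A4 is not contained in any single fragment, but the restricted closure of its left-hand side across the fragments still reaches the right-hand side; the remaining FDs each lie inside some fragment. All dependencies are preserved.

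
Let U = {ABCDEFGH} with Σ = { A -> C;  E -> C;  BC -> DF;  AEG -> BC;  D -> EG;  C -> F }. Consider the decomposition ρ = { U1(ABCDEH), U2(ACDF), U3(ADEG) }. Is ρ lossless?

Yes

Chase test. Columns are ABCDEFGH; row i has aⱼ where attribute j ∈ Ui, else bᵢⱼ.
Initial tableau (one row per fragment):
  row 1: a1 a2 a3 a4 a5 b16 b17 a8
  row 2: a1 b22 a3 a4 b25 a6 b27 b28
  row 3: a1 b32 b33 a4 a5 b36 a7 b38
Rows 1 and 3 agree on A; apply A→C and equate their C entries.
Rows 1 and 2 agree on D; apply D→EG and equate their EG entries.
Rows 1 and 3 agree on D; apply D→EG and equate their EG entries.
Rows 1 and 2 agree on C; apply C→F and equate their F entries.
Rows 1 and 3 agree on C; apply C→F and equate their F entries.
Rows 1 and 2 agree on AEG; apply AEG→BC and equate their BC entries.
Rows 1 and 3 agree on AEG; apply AEG→BC and equate their BC entries.
Row 1 is now all distinguished symbols — the join is lossless.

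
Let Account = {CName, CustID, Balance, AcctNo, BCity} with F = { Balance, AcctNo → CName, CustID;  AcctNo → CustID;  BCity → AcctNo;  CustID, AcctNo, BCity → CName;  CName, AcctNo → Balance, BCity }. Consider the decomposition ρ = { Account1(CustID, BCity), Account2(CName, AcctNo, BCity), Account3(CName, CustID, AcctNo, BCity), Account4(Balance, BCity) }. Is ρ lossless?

Chase test. Columns are CName, CustID, Balance, AcctNo, BCity; row i has aⱼ where attribute j ∈ Accounti, else bᵢⱼ.
Initial tableau (one row per fragment):
  row 1: b11 a2 b13 b14 a5
  row 2: a1 b22 b23 a4 a5
  row 3: a1 a2 b33 a4 a5
  row 4: b41 b42 a3 b44 a5
Rows 2 and 3 agree on AcctNo; apply AcctNo→CustID and equate their CustID entries.
Rows 1 and 2 agree on BCity; apply BCity→AcctNo and equate their AcctNo entries.
Rows 1 and 4 agree on BCity; apply BCity→AcctNo and equate their AcctNo entries.
Rows 1 and 2 agree on CustID, AcctNo, BCity; apply CustID, AcctNo, BCity→CName and equate their CName entries.
Rows 1 and 2 agree on CName, AcctNo; apply CName, AcctNo→Balance, BCity and equate their Balance, BCity entries.
Rows 1 and 3 agree on CName, AcctNo; apply CName, AcctNo→Balance, BCity and equate their Balance, BCity entries.
Rows 1 and 4 agree on AcctNo; apply AcctNo→CustID and equate their CustID entries.
Rows 1 and 4 agree on CustID, AcctNo, BCity; apply CustID, AcctNo, BCity→CName and equate their CName entries.
Rows 1 and 4 agree on CName, AcctNo; apply CName, AcctNo→Balance, BCity and equate their Balance, BCity entries.
Row 1 is now all distinguished symbols — the join is lossless.

Yes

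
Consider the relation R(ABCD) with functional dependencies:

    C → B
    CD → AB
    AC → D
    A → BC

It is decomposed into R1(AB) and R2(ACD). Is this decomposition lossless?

Yes

Common attributes: R1 ∩ R2 = {A}.
Closure of {A}: A → BC applies, adding BC; AC → D applies, adding D. So (A)⁺ = {ABCD}.
This closure contains every attribute of R1, so R1 ∩ R2 → R1. The join is lossless.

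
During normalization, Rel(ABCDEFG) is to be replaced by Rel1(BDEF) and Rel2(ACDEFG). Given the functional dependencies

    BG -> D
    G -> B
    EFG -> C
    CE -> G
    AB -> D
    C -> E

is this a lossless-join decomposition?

Common attributes: Rel1 ∩ Rel2 = {DEF}.
No dependency enlarges {DEF}, so (DEF)⁺ = {DEF}.
The closure contains neither all of Rel1 = {BDEF} nor all of Rel2 = {ACDEFG}, so the common attributes are not a superkey of either fragment. The join is lossy.

No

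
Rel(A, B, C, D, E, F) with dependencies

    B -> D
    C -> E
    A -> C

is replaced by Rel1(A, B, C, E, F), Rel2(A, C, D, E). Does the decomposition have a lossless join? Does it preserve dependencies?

Lossless test: (A, C, E)⁺ = {A, C, E}, which is a superkey of neither fragment — lossy.
Dependency preservation: the restricted closure of {B} across the fragments never reaches {D}, so B → D cannot be enforced without a join — not preserved.

lossy and not dependency-preserving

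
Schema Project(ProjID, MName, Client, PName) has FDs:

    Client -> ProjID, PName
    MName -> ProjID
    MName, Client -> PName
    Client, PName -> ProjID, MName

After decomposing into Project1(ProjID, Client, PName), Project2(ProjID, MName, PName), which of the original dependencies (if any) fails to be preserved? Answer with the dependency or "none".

Client, PName -> ProjID, MName

Check Client, PName → ProjID, MName: no single fragment contains all of {ProjID, MName, Client, PName}, and the restricted closure of {Client, PName} across the fragments never reaches {ProjID, MName}.
Client → ProjID, PName is preserved.
MName → ProjID is preserved.
MName, Client → PName is preserved.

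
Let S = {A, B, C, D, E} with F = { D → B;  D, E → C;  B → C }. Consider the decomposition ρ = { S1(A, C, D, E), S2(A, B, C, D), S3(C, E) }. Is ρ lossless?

Yes

Chase test. Columns are A, B, C, D, E; row i has aⱼ where attribute j ∈ Si, else bᵢⱼ.
Initial tableau (one row per fragment):
  row 1: a1 b12 a3 a4 a5
  row 2: a1 a2 a3 a4 b25
  row 3: b31 b32 a3 b34 a5
Rows 1 and 2 agree on D; apply D→B and equate their B entries.
Row 1 is now all distinguished symbols — the join is lossless.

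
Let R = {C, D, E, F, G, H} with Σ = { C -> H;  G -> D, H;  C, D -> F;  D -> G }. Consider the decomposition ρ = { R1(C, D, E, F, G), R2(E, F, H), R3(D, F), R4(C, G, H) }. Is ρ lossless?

Yes

Chase test. Columns are C, D, E, F, G, H; row i has aⱼ where attribute j ∈ Ri, else bᵢⱼ.
Initial tableau (one row per fragment):
  row 1: a1 a2 a3 a4 a5 b16
  row 2: b21 b22 a3 a4 b25 a6
  row 3: b31 a2 b33 a4 b35 b36
  row 4: a1 b42 b43 b44 a5 a6
Rows 1 and 4 agree on C; apply C→H and equate their H entries.
Rows 1 and 4 agree on G; apply G→D, H and equate their D, H entries.
Rows 1 and 4 agree on C, D; apply C, D→F and equate their F entries.
Rows 1 and 3 agree on D; apply D→G and equate their G entries.
Rows 1 and 3 agree on G; apply G→D, H and equate their D, H entries.
Row 1 is now all distinguished symbols — the join is lossless.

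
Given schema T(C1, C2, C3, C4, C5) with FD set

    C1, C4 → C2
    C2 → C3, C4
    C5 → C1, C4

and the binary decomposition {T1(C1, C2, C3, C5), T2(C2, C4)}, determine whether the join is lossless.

Common attributes: T1 ∩ T2 = {C2}.
Closure of {C2}: C2 → C3, C4 applies, adding C3, C4. So (C2)⁺ = {C2, C3, C4}.
This closure contains every attribute of T2, so T1 ∩ T2 → T2. The join is lossless.

Yes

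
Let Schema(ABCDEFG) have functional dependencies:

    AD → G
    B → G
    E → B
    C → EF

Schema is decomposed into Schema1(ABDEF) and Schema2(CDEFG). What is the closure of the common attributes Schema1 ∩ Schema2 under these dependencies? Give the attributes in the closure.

BDEFG

Schema1 ∩ Schema2 = {DEF}.
E → B applies, adding B
B → G applies, adding G
Closure: {BDEFG}.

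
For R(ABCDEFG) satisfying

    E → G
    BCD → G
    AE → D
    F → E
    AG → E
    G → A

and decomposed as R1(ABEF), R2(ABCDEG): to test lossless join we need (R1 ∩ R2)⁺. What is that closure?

ABDEG

R1 ∩ R2 = {ABE}.
E → G applies, adding G
AE → D applies, adding D
Closure: {ABDEG}.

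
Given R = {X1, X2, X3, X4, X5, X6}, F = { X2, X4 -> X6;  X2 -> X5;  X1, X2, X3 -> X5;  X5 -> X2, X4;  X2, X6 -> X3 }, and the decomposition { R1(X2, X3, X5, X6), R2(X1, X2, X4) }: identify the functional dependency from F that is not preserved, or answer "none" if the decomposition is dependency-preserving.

none

X2, X4 → X6: restricted closure across fragments reaches X6.
X2 → X5 lies within R1.
X1, X2, X3 → X5: restricted closure across fragments reaches X5.
X5 → X2, X4: restricted closure across fragments reaches X2, X4.
X2, X6 → X3 lies within R1.
Every dependency is enforceable on the fragments, so the decomposition is dependency-preserving.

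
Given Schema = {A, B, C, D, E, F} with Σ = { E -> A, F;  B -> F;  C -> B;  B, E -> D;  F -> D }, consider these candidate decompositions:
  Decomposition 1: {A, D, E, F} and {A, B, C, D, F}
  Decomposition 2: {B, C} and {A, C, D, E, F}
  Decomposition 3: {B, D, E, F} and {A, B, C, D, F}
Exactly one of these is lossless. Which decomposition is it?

Decomposition 2

Decomposition 1: common = {A, D, F}, closure = {A, D, F} → lossy.
Decomposition 2: common = {C}, closure = {B, C, D, F} → lossless.
Decomposition 3: common = {B, D, F}, closure = {B, D, F} → lossy.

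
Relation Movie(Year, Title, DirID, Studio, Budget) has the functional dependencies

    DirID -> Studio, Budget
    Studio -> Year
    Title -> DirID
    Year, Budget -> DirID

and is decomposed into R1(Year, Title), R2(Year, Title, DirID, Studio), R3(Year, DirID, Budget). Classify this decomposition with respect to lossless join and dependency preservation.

lossless and dependency-preserving

Lossless test (chase): Rows 2 and 3 agree on DirID; apply DirID→Studio, Budget and equate their Studio, Budget entries. Rows 1 and 2 agree on Title; apply Title→DirID and equate their DirID entries. Rows 1 and 2 agree on DirID; apply DirID→Studio, Budget and equate their Studio, Budget entries. Row 1 is now all distinguished symbols — the join is lossless.
Dependency preservation: DirID → Studio, Budget is not contained in any single fragment, but the restricted closure of its left-hand side across the fragments still reaches the right-hand side; the remaining FDs each lie inside some fragment. All dependencies are preserved.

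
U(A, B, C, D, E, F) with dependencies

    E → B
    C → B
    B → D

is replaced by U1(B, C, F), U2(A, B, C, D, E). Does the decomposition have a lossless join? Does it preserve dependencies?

lossy but dependency-preserving

Lossless test: (B, C)⁺ = {B, C, D}, which is a superkey of neither fragment — lossy.
Dependency preservation: every FD's attributes lie within a single fragment, so each can be enforced locally — preserved.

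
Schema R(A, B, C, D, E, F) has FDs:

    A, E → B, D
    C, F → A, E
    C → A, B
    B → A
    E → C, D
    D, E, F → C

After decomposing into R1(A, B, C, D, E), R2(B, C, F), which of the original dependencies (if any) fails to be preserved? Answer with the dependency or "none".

C, F → A, E

Check C, F → A, E: no single fragment contains all of {A, C, E, F}, and the restricted closure of {C, F} across the fragments never reaches {A, E}.
A, E → B, D is preserved.
C → A, B is preserved.
B → A is preserved.
E → C, D is preserved.
D, E, F → C is preserved.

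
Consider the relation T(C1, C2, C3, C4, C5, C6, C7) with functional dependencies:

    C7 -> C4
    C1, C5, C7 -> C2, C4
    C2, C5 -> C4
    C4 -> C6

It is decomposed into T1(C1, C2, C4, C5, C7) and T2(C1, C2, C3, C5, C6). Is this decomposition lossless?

Common attributes: T1 ∩ T2 = {C1, C2, C5}.
Closure of {C1, C2, C5}: C2, C5 → C4 applies, adding C4; C4 → C6 applies, adding C6. So (C1, C2, C5)⁺ = {C1, C2, C4, C5, C6}.
The closure contains neither all of T1 = {C1, C2, C4, C5, C7} nor all of T2 = {C1, C2, C3, C5, C6}, so the common attributes are not a superkey of either fragment. The join is lossy.

No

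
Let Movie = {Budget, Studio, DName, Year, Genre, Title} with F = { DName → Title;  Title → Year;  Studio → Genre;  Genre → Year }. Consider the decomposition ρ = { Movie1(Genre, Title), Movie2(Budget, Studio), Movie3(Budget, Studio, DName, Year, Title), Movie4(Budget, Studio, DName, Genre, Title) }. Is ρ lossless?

Yes

Chase test. Columns are Budget, Studio, DName, Year, Genre, Title; row i has aⱼ where attribute j ∈ Moviei, else bᵢⱼ.
Initial tableau (one row per fragment):
  row 1: b11 b12 b13 b14 a5 a6
  row 2: a1 a2 b23 b24 b25 b26
  row 3: a1 a2 a3 a4 b35 a6
  row 4: a1 a2 a3 b44 a5 a6
Rows 1 and 3 agree on Title; apply Title→Year and equate their Year entries.
Rows 1 and 4 agree on Title; apply Title→Year and equate their Year entries.
Rows 2 and 3 agree on Studio; apply Studio→Genre and equate their Genre entries.
Rows 2 and 4 agree on Studio; apply Studio→Genre and equate their Genre entries.
Rows 1 and 2 agree on Genre; apply Genre→Year and equate their Year entries.
Row 3 is now all distinguished symbols — the join is lossless.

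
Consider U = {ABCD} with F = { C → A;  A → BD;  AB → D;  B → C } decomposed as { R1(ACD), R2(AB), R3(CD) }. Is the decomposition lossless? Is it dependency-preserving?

Lossless test (chase): Rows 1 and 3 agree on C; apply C→A and equate their A entries. Rows 1 and 2 agree on A; apply A→BD and equate their BD entries. Rows 1 and 3 agree on A; apply A→BD and equate their BD entries. Rows 1 and 2 agree on B; apply B→C and equate their C entries. Row 1 is now all distinguished symbols — the join is lossless.
Dependency preservation: A → BD; AB → D; B → C are not contained in any single fragment, but the restricted closure of each left-hand side across the fragments still reaches the right-hand side; the remaining FDs each lie inside some fragment. All dependencies are preserved.

lossless and dependency-preserving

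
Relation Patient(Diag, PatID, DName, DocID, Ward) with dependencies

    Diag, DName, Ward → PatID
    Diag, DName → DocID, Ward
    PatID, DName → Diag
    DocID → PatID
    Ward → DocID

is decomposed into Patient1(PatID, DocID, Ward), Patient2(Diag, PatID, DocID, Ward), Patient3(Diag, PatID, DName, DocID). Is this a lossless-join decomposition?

No

Chase test. Columns are Diag, PatID, DName, DocID, Ward; row i has aⱼ where attribute j ∈ Patienti, else bᵢⱼ.
Initial tableau (one row per fragment):
  row 1: b11 a2 b13 a4 a5
  row 2: a1 a2 b23 a4 a5
  row 3: a1 a2 a3 a4 b35
No row becomes fully distinguished — the join is lossy.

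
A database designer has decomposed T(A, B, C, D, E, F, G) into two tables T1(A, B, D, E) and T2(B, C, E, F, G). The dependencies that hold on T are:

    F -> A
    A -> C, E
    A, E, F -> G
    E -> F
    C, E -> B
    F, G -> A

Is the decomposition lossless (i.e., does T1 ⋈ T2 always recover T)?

Yes

Common attributes: T1 ∩ T2 = {B, E}.
Closure of {B, E}: E → F applies, adding F; F → A applies, adding A; A → C, E applies, adding C; A, E, F → G applies, adding G. So (B, E)⁺ = {A, B, C, E, F, G}.
This closure contains every attribute of T2, so T1 ∩ T2 → T2. The join is lossless.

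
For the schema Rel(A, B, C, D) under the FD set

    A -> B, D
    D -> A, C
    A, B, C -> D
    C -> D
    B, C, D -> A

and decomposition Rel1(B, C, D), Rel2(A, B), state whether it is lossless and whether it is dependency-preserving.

lossy and not dependency-preserving

Lossless test: (B)⁺ = {B}, which is a superkey of neither fragment — lossy.
Dependency preservation: the restricted closure of {A} across the fragments never reaches {B, D}, so A → B, D cannot be enforced without a join — not preserved.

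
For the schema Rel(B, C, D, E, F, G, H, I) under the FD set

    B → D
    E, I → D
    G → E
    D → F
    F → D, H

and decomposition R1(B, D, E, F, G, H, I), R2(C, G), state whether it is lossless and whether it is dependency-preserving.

lossy but dependency-preserving

Lossless test: (G)⁺ = {E, G}, which is a superkey of neither fragment — lossy.
Dependency preservation: every FD's attributes lie within a single fragment, so each can be enforced locally — preserved.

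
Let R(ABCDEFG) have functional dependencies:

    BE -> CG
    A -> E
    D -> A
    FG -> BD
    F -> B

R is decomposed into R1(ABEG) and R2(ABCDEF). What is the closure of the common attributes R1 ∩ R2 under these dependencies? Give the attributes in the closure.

ABCEG

R1 ∩ R2 = {ABE}.
BE → CG applies, adding CG
Closure: {ABCEG}.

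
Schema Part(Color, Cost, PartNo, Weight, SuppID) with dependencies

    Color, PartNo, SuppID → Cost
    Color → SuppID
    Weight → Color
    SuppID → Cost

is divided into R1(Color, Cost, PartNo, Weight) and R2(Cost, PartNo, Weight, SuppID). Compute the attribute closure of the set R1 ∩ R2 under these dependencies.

Color, Cost, PartNo, Weight, SuppID

R1 ∩ R2 = {Cost, PartNo, Weight}.
Weight → Color applies, adding Color
Color → SuppID applies, adding SuppID
Closure: {Color, Cost, PartNo, Weight, SuppID}.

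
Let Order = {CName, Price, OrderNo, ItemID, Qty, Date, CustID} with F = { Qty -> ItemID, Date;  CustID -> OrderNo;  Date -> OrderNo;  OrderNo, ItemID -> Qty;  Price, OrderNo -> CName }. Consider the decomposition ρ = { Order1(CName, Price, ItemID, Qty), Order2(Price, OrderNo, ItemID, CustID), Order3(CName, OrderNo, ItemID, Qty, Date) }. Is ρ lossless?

Yes

Chase test. Columns are CName, Price, OrderNo, ItemID, Qty, Date, CustID; row i has aⱼ where attribute j ∈ Orderi, else bᵢⱼ.
Initial tableau (one row per fragment):
  row 1: a1 a2 b13 a4 a5 b16 b17
  row 2: b21 a2 a3 a4 b25 b26 a7
  row 3: a1 b32 a3 a4 a5 a6 b37
Rows 1 and 3 agree on Qty; apply Qty→ItemID, Date and equate their ItemID, Date entries.
Rows 1 and 3 agree on Date; apply Date→OrderNo and equate their OrderNo entries.
Rows 1 and 2 agree on OrderNo, ItemID; apply OrderNo, ItemID→Qty and equate their Qty entries.
Rows 1 and 2 agree on Price, OrderNo; apply Price, OrderNo→CName and equate their CName entries.
Rows 1 and 2 agree on Qty; apply Qty→ItemID, Date and equate their ItemID, Date entries.
Row 2 is now all distinguished symbols — the join is lossless.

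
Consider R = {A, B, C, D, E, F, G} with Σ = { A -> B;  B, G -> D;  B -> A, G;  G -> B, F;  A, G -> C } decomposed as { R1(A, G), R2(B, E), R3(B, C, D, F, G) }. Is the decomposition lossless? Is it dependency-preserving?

lossless and dependency-preserving

Lossless test (chase): Rows 2 and 3 agree on B; apply B→A, G and equate their A, G entries. Rows 1 and 2 agree on G; apply G→B, F and equate their B, F entries. Rows 1 and 3 agree on G; apply G→B, F and equate their B, F entries. Rows 2 and 3 agree on A, G; apply A, G→C and equate their C entries. Rows 1 and 2 agree on B, G; apply B, G→D and equate their D entries. Rows 1 and 3 agree on B, G; apply B, G→D and equate their D entries. Rows 1 and 2 agree on B; apply B→A, G and equate their A, G entries. Rows 1 and 2 agree on A, G; apply A, G→C and equate their C entries. Row 2 is now all distinguished symbols — the join is lossless.
Dependency preservation: A → B; B → A, G; A, G → C are not contained in any single fragment, but the restricted closure of each left-hand side across the fragments still reaches the right-hand side; the remaining FDs each lie inside some fragment. All dependencies are preserved.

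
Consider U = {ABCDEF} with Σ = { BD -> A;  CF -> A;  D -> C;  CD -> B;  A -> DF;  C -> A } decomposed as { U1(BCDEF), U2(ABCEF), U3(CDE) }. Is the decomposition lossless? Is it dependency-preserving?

Lossless test (chase): Rows 1 and 2 agree on CF; apply CF→A and equate their A entries. Rows 1 and 3 agree on CD; apply CD→B and equate their B entries. Rows 1 and 2 agree on A; apply A→DF and equate their DF entries. Rows 1 and 3 agree on C; apply C→A and equate their A entries. Rows 1 and 3 agree on A; apply A→DF and equate their DF entries. Row 1 is now all distinguished symbols — the join is lossless.
Dependency preservation: BD → A; A → DF are not contained in any single fragment, but the restricted closure of each left-hand side across the fragments still reaches the right-hand side; the remaining FDs each lie inside some fragment. All dependencies are preserved.

lossless and dependency-preserving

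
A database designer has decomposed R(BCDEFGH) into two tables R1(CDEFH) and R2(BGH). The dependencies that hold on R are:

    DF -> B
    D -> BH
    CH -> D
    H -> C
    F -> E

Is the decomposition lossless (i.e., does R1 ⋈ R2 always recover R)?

Common attributes: R1 ∩ R2 = {H}.
Closure of {H}: H → C applies, adding C; CH → D applies, adding D; D → BH applies, adding B. So (H)⁺ = {BCDH}.
The closure contains neither all of R1 = {CDEFH} nor all of R2 = {BGH}, so the common attributes are not a superkey of either fragment. The join is lossy.

No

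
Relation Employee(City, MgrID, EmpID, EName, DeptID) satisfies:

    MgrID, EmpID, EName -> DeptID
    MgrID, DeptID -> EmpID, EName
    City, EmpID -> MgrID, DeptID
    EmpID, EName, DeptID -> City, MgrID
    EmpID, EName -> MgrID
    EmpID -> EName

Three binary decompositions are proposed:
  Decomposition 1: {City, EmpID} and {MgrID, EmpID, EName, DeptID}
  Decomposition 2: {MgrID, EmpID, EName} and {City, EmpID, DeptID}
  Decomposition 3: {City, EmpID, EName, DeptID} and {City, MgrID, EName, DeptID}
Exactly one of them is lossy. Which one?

Decomposition 3

Decomposition 1: common = {EmpID}, closure = {City, MgrID, EmpID, EName, DeptID} → lossless.
Decomposition 2: common = {EmpID}, closure = {City, MgrID, EmpID, EName, DeptID} → lossless.
Decomposition 3: common = {City, EName, DeptID}, closure = {City, EName, DeptID} → lossy.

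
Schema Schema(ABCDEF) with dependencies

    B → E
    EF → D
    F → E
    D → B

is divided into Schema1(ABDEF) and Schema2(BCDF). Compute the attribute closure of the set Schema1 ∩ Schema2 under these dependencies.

BDEF

Schema1 ∩ Schema2 = {BDF}.
B → E applies, adding E
Closure: {BDEF}.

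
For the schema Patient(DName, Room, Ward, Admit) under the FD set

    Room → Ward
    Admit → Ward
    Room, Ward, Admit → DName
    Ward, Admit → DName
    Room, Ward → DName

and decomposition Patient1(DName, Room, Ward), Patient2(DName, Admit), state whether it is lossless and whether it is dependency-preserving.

Lossless test: (DName)⁺ = {DName}, which is a superkey of neither fragment — lossy.
Dependency preservation: the restricted closure of {Admit} across the fragments never reaches {Ward}, so Admit → Ward cannot be enforced without a join — not preserved.

lossy and not dependency-preserving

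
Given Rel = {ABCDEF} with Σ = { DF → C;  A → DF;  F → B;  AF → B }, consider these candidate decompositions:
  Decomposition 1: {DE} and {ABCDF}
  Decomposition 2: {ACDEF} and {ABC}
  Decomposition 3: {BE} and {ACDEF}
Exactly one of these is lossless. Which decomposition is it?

Decomposition 1: common = {D}, closure = {D} → lossy.
Decomposition 2: common = {AC}, closure = {ABCDF} → lossless.
Decomposition 3: common = {E}, closure = {E} → lossy.

Decomposition 2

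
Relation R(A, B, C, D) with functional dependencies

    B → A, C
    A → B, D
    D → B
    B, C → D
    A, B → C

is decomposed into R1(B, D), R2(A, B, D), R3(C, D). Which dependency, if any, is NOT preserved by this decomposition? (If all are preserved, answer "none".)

none

B → A, C: restricted closure across fragments reaches A, C.
A → B, D lies within R2.
D → B lies within R1.
B, C → D: restricted closure across fragments reaches D.
A, B → C: restricted closure across fragments reaches C.
Every dependency is enforceable on the fragments, so the decomposition is dependency-preserving.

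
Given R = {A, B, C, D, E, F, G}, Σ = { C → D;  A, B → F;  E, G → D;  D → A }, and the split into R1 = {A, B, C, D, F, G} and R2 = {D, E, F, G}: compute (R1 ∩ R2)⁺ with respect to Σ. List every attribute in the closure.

A, D, F, G

R1 ∩ R2 = {D, F, G}.
D → A applies, adding A
Closure: {A, D, F, G}.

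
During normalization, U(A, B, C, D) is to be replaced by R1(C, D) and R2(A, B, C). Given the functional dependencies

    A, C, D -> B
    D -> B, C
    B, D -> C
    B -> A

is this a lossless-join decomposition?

No

Common attributes: R1 ∩ R2 = {C}.
No dependency enlarges {C}, so (C)⁺ = {C}.
The closure contains neither all of R1 = {C, D} nor all of R2 = {A, B, C}, so the common attributes are not a superkey of either fragment. The join is lossy.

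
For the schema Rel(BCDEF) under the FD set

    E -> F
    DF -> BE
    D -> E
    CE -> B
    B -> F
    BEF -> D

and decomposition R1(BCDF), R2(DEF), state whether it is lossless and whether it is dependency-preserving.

Lossless test: (DF)⁺ = {BDEF}, which contains all of one fragment — lossless.
Dependency preservation: the restricted closure of {CE} across the fragments never reaches {B}, so CE → B cannot be enforced without a join — not preserved.

lossless but not dependency-preserving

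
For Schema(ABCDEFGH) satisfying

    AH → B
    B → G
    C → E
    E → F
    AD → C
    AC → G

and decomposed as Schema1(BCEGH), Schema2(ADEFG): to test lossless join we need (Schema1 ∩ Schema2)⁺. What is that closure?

EFG

Schema1 ∩ Schema2 = {EG}.
E → F applies, adding F
Closure: {EFG}.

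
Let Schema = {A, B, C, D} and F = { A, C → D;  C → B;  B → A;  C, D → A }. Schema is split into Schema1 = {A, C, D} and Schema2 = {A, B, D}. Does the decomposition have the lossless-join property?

Common attributes: Schema1 ∩ Schema2 = {A, D}.
No dependency enlarges {A, D}, so (A, D)⁺ = {A, D}.
The closure contains neither all of Schema1 = {A, C, D} nor all of Schema2 = {A, B, D}, so the common attributes are not a superkey of either fragment. The join is lossy.

No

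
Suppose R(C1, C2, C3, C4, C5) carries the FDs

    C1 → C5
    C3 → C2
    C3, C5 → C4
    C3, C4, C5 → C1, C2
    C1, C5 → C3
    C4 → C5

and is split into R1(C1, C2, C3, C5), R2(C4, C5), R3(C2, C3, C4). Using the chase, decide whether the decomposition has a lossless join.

Yes

Chase test. Columns are C1, C2, C3, C4, C5; row i has aⱼ where attribute j ∈ Ri, else bᵢⱼ.
Initial tableau (one row per fragment):
  row 1: a1 a2 a3 b14 a5
  row 2: b21 b22 b23 a4 a5
  row 3: b31 a2 a3 a4 b35
Rows 2 and 3 agree on C4; apply C4→C5 and equate their C5 entries.
Rows 1 and 3 agree on C3, C5; apply C3, C5→C4 and equate their C4 entries.
Rows 1 and 3 agree on C3, C4, C5; apply C3, C4, C5→C1, C2 and equate their C1, C2 entries.
Row 1 is now all distinguished symbols — the join is lossless.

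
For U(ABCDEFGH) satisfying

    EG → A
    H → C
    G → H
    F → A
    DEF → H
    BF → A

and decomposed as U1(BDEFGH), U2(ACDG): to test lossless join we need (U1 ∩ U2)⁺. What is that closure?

CDGH

U1 ∩ U2 = {DG}.
G → H applies, adding H
H → C applies, adding C
Closure: {CDGH}.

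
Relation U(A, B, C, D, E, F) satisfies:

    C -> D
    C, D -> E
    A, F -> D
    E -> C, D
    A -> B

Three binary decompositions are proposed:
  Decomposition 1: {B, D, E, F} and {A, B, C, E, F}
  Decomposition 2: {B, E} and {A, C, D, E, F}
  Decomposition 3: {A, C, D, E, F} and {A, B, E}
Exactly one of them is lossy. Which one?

Decomposition 1: common = {B, E, F}, closure = {B, C, D, E, F} → lossless.
Decomposition 2: common = {E}, closure = {C, D, E} → lossy.
Decomposition 3: common = {A, E}, closure = {A, B, C, D, E} → lossless.

Decomposition 2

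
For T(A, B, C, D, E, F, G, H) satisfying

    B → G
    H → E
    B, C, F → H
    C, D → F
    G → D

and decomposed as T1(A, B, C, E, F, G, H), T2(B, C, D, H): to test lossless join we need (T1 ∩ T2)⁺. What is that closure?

B, C, D, E, F, G, H

T1 ∩ T2 = {B, C, H}.
B → G applies, adding G
H → E applies, adding E
G → D applies, adding D
C, D → F applies, adding F
Closure: {B, C, D, E, F, G, H}.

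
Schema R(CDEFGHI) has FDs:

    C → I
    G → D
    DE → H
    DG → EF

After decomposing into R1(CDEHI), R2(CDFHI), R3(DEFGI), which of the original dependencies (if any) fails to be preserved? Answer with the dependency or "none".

none

C → I lies within R1.
G → D lies within R3.
DE → H lies within R1.
DG → EF lies within R3.
Every dependency is enforceable on the fragments, so the decomposition is dependency-preserving.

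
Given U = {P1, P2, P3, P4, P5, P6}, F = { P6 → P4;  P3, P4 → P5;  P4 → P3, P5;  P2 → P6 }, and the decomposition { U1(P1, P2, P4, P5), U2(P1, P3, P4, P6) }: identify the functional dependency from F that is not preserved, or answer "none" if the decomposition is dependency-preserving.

Check P2 → P6: no single fragment contains all of {P2, P6}, and the restricted closure of {P2} across the fragments never reaches {P6}.
P6 → P4 is preserved.
P3, P4 → P5 is preserved.
P4 → P3, P5 is preserved.

P2 → P6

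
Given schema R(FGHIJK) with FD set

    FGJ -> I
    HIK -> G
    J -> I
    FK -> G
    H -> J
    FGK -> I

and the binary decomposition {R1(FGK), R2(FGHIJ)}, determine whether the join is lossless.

Common attributes: R1 ∩ R2 = {FG}.
No dependency enlarges {FG}, so (FG)⁺ = {FG}.
The closure contains neither all of R1 = {FGK} nor all of R2 = {FGHIJ}, so the common attributes are not a superkey of either fragment. The join is lossy.

No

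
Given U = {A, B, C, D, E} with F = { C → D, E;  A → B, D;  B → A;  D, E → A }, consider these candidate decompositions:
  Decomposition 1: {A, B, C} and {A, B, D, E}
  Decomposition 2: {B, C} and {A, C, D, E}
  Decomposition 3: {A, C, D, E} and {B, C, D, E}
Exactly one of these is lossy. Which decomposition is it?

Decomposition 1

Decomposition 1: common = {A, B}, closure = {A, B, D} → lossy.
Decomposition 2: common = {C}, closure = {A, B, C, D, E} → lossless.
Decomposition 3: common = {C, D, E}, closure = {A, B, C, D, E} → lossless.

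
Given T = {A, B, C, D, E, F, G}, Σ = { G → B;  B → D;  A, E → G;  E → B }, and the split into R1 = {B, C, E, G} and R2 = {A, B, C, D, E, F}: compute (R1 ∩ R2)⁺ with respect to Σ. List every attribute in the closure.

B, C, D, E

R1 ∩ R2 = {B, C, E}.
B → D applies, adding D
Closure: {B, C, D, E}.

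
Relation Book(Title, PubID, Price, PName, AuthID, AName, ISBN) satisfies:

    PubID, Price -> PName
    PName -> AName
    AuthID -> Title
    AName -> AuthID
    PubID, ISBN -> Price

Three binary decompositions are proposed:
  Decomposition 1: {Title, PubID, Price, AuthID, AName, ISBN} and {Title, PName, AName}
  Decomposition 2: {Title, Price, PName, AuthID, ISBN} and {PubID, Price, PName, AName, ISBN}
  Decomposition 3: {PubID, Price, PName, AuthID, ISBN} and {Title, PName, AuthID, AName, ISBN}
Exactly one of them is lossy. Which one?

Decomposition 1: common = {Title, AName}, closure = {Title, AuthID, AName} → lossy.
Decomposition 2: common = {Price, PName, ISBN}, closure = {Title, Price, PName, AuthID, AName, ISBN} → lossless.
Decomposition 3: common = {PName, AuthID, ISBN}, closure = {Title, PName, AuthID, AName, ISBN} → lossless.

Decomposition 1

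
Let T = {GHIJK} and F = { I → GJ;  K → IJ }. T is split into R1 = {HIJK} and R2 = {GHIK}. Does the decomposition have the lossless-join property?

Yes

Common attributes: R1 ∩ R2 = {HIK}.
Closure of {HIK}: I → GJ applies, adding GJ. So (HIK)⁺ = {GHIJK}.
This closure contains every attribute of R1, so R1 ∩ R2 → R1. The join is lossless.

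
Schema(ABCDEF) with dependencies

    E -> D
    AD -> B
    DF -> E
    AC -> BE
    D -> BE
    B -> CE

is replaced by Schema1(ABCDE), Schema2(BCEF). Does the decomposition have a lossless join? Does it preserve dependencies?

Lossless test: (BCE)⁺ = {BCDE}, which is a superkey of neither fragment — lossy.
Dependency preservation: DF → E is not contained in any single fragment, but the restricted closure of its left-hand side across the fragments still reaches the right-hand side; the remaining FDs each lie inside some fragment. All dependencies are preserved.

lossy but dependency-preserving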